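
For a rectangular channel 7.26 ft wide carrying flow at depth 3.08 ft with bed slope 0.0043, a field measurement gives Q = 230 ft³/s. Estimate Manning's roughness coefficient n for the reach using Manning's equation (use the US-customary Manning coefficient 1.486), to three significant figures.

A = b·y = 7.26 × 3.08 = 22.36 ft²
P = b + 2y = 7.26 + 2×3.08 = 13.42 ft
R = A/P = 22.36/13.42 = 1.666 ft
n = (1.486/Q)·A·R^(2/3)·S^(1/2) = (1.486/230) × 22.36 × 1.405 × 0.06557 = 0.01331

0.0133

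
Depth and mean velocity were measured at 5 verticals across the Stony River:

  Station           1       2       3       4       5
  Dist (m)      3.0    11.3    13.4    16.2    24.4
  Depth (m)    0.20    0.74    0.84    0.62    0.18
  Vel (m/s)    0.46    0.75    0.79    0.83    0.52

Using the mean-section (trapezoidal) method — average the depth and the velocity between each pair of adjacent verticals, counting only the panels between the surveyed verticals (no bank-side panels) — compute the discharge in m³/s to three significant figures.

Panel 1-2: Δb = 8.3 m, d̄ = (0.20+0.74)/2 = 0.47, v̄ = (0.46+0.75)/2 = 0.605 → q = 8.3×0.47×0.605 = 2.360 m³/s
Panel 2-3: Δb = 2.1 m, d̄ = (0.74+0.84)/2 = 0.79, v̄ = (0.75+0.79)/2 = 0.77 → q = 2.1×0.79×0.77 = 1.277 m³/s
Panel 3-4: Δb = 2.8 m, d̄ = (0.84+0.62)/2 = 0.73, v̄ = (0.79+0.83)/2 = 0.81 → q = 2.8×0.73×0.81 = 1.656 m³/s
Panel 4-5: Δb = 8.2 m, d̄ = (0.62+0.18)/2 = 0.4, v̄ = (0.83+0.52)/2 = 0.675 → q = 8.2×0.4×0.675 = 2.214 m³/s
Q = Σ q = 7.507 m³/s

7.51 m³/s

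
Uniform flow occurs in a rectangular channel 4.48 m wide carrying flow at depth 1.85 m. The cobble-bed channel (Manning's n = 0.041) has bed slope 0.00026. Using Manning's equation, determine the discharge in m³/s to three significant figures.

3.29 m³/s

A = b·y = 4.48 × 1.85 = 8.288 m²
P = b + 2y = 4.48 + 2×1.85 = 8.180 m
R = A/P = 8.288/8.180 = 1.013 m
Q = (1/n)·A·R^(2/3)·S^(1/2) = (1/0.041) × 8.288 × 1.013^(2/3) × 0.00026^(1/2) = 3.288 m³/s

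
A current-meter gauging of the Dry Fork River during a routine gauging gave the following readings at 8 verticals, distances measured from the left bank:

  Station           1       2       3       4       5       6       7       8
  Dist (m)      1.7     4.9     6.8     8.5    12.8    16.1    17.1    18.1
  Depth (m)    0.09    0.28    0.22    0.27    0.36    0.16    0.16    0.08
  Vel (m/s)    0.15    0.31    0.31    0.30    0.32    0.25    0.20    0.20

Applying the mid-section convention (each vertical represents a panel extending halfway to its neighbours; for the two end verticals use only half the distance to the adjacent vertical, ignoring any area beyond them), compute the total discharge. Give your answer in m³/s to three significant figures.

1.17 m³/s

w_1 = (4.9 − 1.7)/2 = 1.6 m; q_1 = 0.15 × 0.09 × 1.6 = 0.02160 m³/s
w_2 = (6.8 − 1.7)/2 = 2.55 m; q_2 = 0.31 × 0.28 × 2.55 = 0.2213 m³/s
w_3 = (8.5 − 4.9)/2 = 1.8 m; q_3 = 0.31 × 0.22 × 1.8 = 0.1228 m³/s
w_4 = (12.8 − 6.8)/2 = 3 m; q_4 = 0.30 × 0.27 × 3 = 0.2430 m³/s
w_5 = (16.1 − 8.5)/2 = 3.8 m; q_5 = 0.32 × 0.36 × 3.8 = 0.4378 m³/s
w_6 = (17.1 − 12.8)/2 = 2.15 m; q_6 = 0.25 × 0.16 × 2.15 = 0.08600 m³/s
w_7 = (18.1 − 16.1)/2 = 1 m; q_7 = 0.20 × 0.16 × 1 = 0.03200 m³/s
w_8 = (18.1 − 17.1)/2 = 0.5 m; q_8 = 0.20 × 0.08 × 0.5 = 0.008000 m³/s
Q = Σ qᵢ = 1.172 m³/s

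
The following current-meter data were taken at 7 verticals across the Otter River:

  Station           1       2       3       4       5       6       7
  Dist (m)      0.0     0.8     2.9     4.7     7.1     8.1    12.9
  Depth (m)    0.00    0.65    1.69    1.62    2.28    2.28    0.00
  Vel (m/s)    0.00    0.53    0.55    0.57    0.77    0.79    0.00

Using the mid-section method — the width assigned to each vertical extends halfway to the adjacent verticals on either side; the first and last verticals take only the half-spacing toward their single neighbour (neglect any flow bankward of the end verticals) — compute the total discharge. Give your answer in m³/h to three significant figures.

w_2 = (2.9 − 0.0)/2 = 1.45 m; q_2 = 0.53 × 0.65 × 1.45 = 0.4995 m³/s
w_3 = (4.7 − 0.8)/2 = 1.95 m; q_3 = 0.55 × 1.69 × 1.95 = 1.813 m³/s
w_4 = (7.1 − 2.9)/2 = 2.1 m; q_4 = 0.57 × 1.62 × 2.1 = 1.939 m³/s
w_5 = (8.1 − 4.7)/2 = 1.7 m; q_5 = 0.77 × 2.28 × 1.7 = 2.985 m³/s
w_6 = (12.9 − 7.1)/2 = 2.9 m; q_6 = 0.79 × 2.28 × 2.9 = 5.223 m³/s
Stations 1, 7 contribute zero (depth or velocity is 0).
Q = Σ qᵢ = 12.46 m³/s
= 12.46 × 3600 = 44850 m³/h

44900 m³/h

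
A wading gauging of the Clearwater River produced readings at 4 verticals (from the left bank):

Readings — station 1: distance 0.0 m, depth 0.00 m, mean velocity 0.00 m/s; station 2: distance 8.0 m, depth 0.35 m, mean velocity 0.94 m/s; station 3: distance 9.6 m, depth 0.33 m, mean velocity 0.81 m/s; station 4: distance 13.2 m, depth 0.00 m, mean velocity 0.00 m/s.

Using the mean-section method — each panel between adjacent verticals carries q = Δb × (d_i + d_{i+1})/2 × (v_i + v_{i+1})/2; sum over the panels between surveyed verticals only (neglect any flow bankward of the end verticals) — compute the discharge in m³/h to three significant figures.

Panel 1-2: Δb = 8 m, d̄ = (0.00+0.35)/2 = 0.175, v̄ = (0.00+0.94)/2 = 0.47 → q = 8×0.175×0.47 = 0.6580 m³/s
Panel 2-3: Δb = 1.6 m, d̄ = (0.35+0.33)/2 = 0.34, v̄ = (0.94+0.81)/2 = 0.875 → q = 1.6×0.34×0.875 = 0.4760 m³/s
Panel 3-4: Δb = 3.6 m, d̄ = (0.33+0.00)/2 = 0.165, v̄ = (0.81+0.00)/2 = 0.405 → q = 3.6×0.165×0.405 = 0.2406 m³/s
Q = Σ q = 1.375 m³/s
= 1.375 × 3600 = 4948 m³/h

4950 m³/h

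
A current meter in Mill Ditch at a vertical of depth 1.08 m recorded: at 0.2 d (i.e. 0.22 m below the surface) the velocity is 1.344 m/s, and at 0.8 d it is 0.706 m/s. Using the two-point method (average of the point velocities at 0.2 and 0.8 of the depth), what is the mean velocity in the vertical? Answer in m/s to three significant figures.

1.03 m/s

v̄ = (1.344 + 0.706) / 2 = 1.025 m/s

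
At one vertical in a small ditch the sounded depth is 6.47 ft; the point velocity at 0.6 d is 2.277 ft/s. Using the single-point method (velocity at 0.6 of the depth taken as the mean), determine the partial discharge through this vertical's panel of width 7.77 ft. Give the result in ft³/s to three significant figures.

v̄ = v₀.₆ = 2.277 ft/s
q = v̄ × d × w = 2.277 × 6.47 × 7.77 = 114.5 ft³/s

114 ft³/s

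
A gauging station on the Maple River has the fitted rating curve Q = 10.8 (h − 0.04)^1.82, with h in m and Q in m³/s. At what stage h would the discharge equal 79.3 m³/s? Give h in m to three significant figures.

h − h₀ = (Q/C)^(1/b) = (79.3/10.8)^(1/1.82) = 2.990 m
h = 0.04 + 2.990 = 3.030 m

3.03 m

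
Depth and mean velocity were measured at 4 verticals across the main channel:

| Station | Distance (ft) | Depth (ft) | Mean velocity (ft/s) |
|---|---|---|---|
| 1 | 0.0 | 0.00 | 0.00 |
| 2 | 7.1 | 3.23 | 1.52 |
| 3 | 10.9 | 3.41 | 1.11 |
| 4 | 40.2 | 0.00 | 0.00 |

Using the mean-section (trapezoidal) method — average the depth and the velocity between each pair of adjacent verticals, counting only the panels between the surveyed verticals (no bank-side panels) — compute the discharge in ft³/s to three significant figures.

Panel 1-2: Δb = 7.1 ft, d̄ = (0.00+3.23)/2 = 1.615, v̄ = (0.00+1.52)/2 = 0.76 → q = 7.1×1.615×0.76 = 8.715 ft³/s
Panel 2-3: Δb = 3.8 ft, d̄ = (3.23+3.41)/2 = 3.32, v̄ = (1.52+1.11)/2 = 1.315 → q = 3.8×3.32×1.315 = 16.59 ft³/s
Panel 3-4: Δb = 29.3 ft, d̄ = (3.41+0.00)/2 = 1.705, v̄ = (1.11+0.00)/2 = 0.555 → q = 29.3×1.705×0.555 = 27.73 ft³/s
Q = Σ q = 53.03 ft³/s

53.0 ft³/s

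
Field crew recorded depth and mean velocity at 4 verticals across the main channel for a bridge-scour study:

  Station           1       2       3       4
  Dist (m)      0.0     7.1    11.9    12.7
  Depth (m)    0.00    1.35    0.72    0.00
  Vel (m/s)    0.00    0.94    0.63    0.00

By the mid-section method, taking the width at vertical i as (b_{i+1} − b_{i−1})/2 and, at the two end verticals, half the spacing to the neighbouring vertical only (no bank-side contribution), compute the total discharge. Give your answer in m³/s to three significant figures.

8.82 m³/s

w_2 = (11.9 − 0.0)/2 = 5.95 m; q_2 = 0.94 × 1.35 × 5.95 = 7.551 m³/s
w_3 = (12.7 − 7.1)/2 = 2.8 m; q_3 = 0.63 × 0.72 × 2.8 = 1.270 m³/s
Stations 1, 4 contribute zero (depth or velocity is 0).
Q = Σ qᵢ = 8.821 m³/s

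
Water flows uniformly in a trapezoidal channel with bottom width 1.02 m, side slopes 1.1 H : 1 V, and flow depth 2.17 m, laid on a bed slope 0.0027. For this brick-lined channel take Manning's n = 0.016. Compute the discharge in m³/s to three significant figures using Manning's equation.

23.8 m³/s

A = (b + z·y)·y = (1.02 + 1.1×2.17)×2.17 = 7.393 m²
P = b + 2y√(1+z²) = 1.02 + 2×2.17×√(1+1.1²) = 7.472 m
R = A/P = 7.393/7.472 = 0.9895 m
Q = (1/n)·A·R^(2/3)·S^(1/2) = (1/0.016) × 7.393 × 0.9895^(2/3) × 0.0027^(1/2) = 23.84 m³/s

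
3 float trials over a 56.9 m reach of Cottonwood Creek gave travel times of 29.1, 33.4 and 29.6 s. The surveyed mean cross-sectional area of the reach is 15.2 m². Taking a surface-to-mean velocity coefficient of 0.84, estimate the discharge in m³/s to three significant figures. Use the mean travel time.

t̄ = (29.1 + 33.4 + 29.6) / 3 = 30.7 s
v_surface = L / t̄ = 56.9 / 30.7 = 1.853 m/s
v_mean = 0.84 × 1.853 = 1.557 m/s
Q = A × v_mean = 15.2 × 1.557 = 23.66 m³/s

23.7 m³/s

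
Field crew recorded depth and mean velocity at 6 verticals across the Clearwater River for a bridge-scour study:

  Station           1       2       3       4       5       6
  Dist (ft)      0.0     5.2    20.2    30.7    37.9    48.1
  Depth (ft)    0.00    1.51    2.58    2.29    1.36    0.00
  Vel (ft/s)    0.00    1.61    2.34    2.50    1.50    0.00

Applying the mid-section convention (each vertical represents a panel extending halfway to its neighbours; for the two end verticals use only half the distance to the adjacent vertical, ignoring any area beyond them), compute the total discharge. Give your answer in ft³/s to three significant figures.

w_2 = (20.2 − 0.0)/2 = 10.1 ft; q_2 = 1.61 × 1.51 × 10.1 = 24.55 ft³/s
w_3 = (30.7 − 5.2)/2 = 12.75 ft; q_3 = 2.34 × 2.58 × 12.75 = 76.97 ft³/s
w_4 = (37.9 − 20.2)/2 = 8.85 ft; q_4 = 2.50 × 2.29 × 8.85 = 50.67 ft³/s
w_5 = (48.1 − 30.7)/2 = 8.7 ft; q_5 = 1.50 × 1.36 × 8.7 = 17.75 ft³/s
Stations 1, 6 contribute zero (depth or velocity is 0).
Q = Σ qᵢ = 169.9 ft³/s

170 ft³/s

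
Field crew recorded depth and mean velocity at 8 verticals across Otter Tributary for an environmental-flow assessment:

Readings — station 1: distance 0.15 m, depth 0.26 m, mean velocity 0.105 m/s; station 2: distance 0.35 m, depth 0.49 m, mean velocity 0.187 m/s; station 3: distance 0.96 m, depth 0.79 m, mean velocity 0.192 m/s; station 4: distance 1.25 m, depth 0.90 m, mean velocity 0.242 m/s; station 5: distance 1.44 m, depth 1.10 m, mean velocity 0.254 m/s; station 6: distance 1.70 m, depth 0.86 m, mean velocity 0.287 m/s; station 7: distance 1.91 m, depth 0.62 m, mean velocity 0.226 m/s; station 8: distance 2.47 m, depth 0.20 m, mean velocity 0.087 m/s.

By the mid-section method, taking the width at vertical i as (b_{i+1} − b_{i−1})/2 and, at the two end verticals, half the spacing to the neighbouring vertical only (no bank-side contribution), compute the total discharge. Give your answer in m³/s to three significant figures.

w_1 = (0.35 − 0.15)/2 = 0.1 m; q_1 = 0.105 × 0.26 × 0.1 = 0.002730 m³/s
w_2 = (0.96 − 0.15)/2 = 0.405 m; q_2 = 0.187 × 0.49 × 0.405 = 0.03711 m³/s
w_3 = (1.25 − 0.35)/2 = 0.45 m; q_3 = 0.192 × 0.79 × 0.45 = 0.06826 m³/s
w_4 = (1.44 − 0.96)/2 = 0.24 m; q_4 = 0.242 × 0.90 × 0.24 = 0.05227 m³/s
w_5 = (1.70 − 1.25)/2 = 0.225 m; q_5 = 0.254 × 1.10 × 0.225 = 0.06287 m³/s
w_6 = (1.91 − 1.44)/2 = 0.235 m; q_6 = 0.287 × 0.86 × 0.235 = 0.05800 m³/s
w_7 = (2.47 − 1.70)/2 = 0.385 m; q_7 = 0.226 × 0.62 × 0.385 = 0.05395 m³/s
w_8 = (2.47 − 1.91)/2 = 0.28 m; q_8 = 0.087 × 0.20 × 0.28 = 0.004872 m³/s
Q = Σ qᵢ = 0.3401 m³/s

0.340 m³/s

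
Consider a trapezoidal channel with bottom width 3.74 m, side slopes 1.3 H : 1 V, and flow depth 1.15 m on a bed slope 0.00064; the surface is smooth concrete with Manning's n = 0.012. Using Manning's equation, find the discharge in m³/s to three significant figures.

11.0 m³/s

A = (b + z·y)·y = (3.74 + 1.3×1.15)×1.15 = 6.020 m²
P = b + 2y√(1+z²) = 3.74 + 2×1.15×√(1+1.3²) = 7.512 m
R = A/P = 6.020/7.512 = 0.8014 m
Q = (1/n)·A·R^(2/3)·S^(1/2) = (1/0.012) × 6.020 × 0.8014^(2/3) × 0.00064^(1/2) = 10.95 m³/s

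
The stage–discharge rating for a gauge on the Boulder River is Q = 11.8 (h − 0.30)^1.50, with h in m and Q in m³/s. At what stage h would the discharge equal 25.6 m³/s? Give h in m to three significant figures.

h − h₀ = (Q/C)^(1/b) = (25.6/11.8)^(1/1.50) = 1.676 m
h = 0.30 + 1.676 = 1.976 m

1.98 m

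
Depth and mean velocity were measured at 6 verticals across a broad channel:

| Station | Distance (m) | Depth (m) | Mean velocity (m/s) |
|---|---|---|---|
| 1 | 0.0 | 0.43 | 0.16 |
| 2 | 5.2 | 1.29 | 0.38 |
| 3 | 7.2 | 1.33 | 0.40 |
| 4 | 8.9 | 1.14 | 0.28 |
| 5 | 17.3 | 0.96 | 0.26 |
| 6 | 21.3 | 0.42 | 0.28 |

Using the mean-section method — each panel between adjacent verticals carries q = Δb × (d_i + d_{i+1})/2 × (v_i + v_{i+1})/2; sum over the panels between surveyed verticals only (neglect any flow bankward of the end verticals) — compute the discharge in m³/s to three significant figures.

Panel 1-2: Δb = 5.2 m, d̄ = (0.43+1.29)/2 = 0.86, v̄ = (0.16+0.38)/2 = 0.27 → q = 5.2×0.86×0.27 = 1.207 m³/s
Panel 2-3: Δb = 2 m, d̄ = (1.29+1.33)/2 = 1.31, v̄ = (0.38+0.40)/2 = 0.39 → q = 2×1.31×0.39 = 1.022 m³/s
Panel 3-4: Δb = 1.7 m, d̄ = (1.33+1.14)/2 = 1.235, v̄ = (0.40+0.28)/2 = 0.34 → q = 1.7×1.235×0.34 = 0.7138 m³/s
Panel 4-5: Δb = 8.4 m, d̄ = (1.14+0.96)/2 = 1.05, v̄ = (0.28+0.26)/2 = 0.27 → q = 8.4×1.05×0.27 = 2.381 m³/s
Panel 5-6: Δb = 4 m, d̄ = (0.96+0.42)/2 = 0.69, v̄ = (0.26+0.28)/2 = 0.27 → q = 4×0.69×0.27 = 0.7452 m³/s
Q = Σ q = 6.070 m³/s

6.07 m³/s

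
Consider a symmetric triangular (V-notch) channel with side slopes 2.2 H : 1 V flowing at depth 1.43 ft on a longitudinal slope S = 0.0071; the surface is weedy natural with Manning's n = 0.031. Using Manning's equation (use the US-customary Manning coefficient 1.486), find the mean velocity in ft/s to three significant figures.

A = z·y² = 2.2×1.43² = 4.499 ft²
P = 2y√(1+z²) = 2×1.43×√(1+2.2²) = 6.912 ft
R = A/P = 4.499/6.912 = 0.6509 ft
Q = (1.486/n)·A·R^(2/3)·S^(1/2) = (1.486/0.031) × 4.499 × 0.6509^(2/3) × 0.0071^(1/2) = 13.65 ft³/s
V = Q/A = 13.65/4.499 = 3.034 ft/s

3.03 ft/s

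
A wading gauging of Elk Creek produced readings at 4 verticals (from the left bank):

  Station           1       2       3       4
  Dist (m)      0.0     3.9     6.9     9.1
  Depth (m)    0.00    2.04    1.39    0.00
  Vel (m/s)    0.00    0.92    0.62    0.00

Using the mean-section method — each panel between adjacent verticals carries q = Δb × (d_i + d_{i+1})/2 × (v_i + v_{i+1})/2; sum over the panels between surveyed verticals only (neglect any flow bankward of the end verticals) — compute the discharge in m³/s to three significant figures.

Panel 1-2: Δb = 3.9 m, d̄ = (0.00+2.04)/2 = 1.02, v̄ = (0.00+0.92)/2 = 0.46 → q = 3.9×1.02×0.46 = 1.830 m³/s
Panel 2-3: Δb = 3 m, d̄ = (2.04+1.39)/2 = 1.715, v̄ = (0.92+0.62)/2 = 0.77 → q = 3×1.715×0.77 = 3.962 m³/s
Panel 3-4: Δb = 2.2 m, d̄ = (1.39+0.00)/2 = 0.695, v̄ = (0.62+0.00)/2 = 0.31 → q = 2.2×0.695×0.31 = 0.4740 m³/s
Q = Σ q = 6.266 m³/s

6.27 m³/s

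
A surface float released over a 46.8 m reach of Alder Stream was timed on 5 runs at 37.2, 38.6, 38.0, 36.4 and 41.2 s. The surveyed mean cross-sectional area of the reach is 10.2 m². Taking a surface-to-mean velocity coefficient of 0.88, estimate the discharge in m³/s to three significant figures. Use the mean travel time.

t̄ = (37.2 + 38.6 + 38.0 + 36.4 + 41.2) / 5 = 38.28 s
v_surface = L / t̄ = 46.8 / 38.28 = 1.223 m/s
v_mean = 0.88 × 1.223 = 1.076 m/s
Q = A × v_mean = 10.2 × 1.076 = 10.97 m³/s

11.0 m³/s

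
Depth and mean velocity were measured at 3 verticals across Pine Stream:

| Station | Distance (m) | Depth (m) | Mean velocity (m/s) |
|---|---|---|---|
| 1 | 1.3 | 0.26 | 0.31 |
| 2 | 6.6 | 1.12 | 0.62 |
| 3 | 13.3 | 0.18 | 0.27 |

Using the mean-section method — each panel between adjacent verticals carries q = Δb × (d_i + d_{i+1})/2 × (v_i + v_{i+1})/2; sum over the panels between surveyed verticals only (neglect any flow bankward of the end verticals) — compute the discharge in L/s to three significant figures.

3640 L/s

Panel 1-2: Δb = 5.3 m, d̄ = (0.26+1.12)/2 = 0.69, v̄ = (0.31+0.62)/2 = 0.465 → q = 5.3×0.69×0.465 = 1.701 m³/s
Panel 2-3: Δb = 6.7 m, d̄ = (1.12+0.18)/2 = 0.65, v̄ = (0.62+0.27)/2 = 0.445 → q = 6.7×0.65×0.445 = 1.938 m³/s
Q = Σ q = 3.638 m³/s
= 3.638 × 1000 = 3638 L/s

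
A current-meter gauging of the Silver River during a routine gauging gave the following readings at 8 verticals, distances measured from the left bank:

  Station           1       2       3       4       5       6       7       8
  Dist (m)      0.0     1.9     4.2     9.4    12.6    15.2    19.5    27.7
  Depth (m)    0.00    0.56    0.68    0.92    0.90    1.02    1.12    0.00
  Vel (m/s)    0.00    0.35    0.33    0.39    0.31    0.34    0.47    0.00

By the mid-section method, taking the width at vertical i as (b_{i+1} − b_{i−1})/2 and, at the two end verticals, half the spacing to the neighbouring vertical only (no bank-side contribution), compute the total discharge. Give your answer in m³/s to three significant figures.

w_2 = (4.2 − 0.0)/2 = 2.1 m; q_2 = 0.35 × 0.56 × 2.1 = 0.4116 m³/s
w_3 = (9.4 − 1.9)/2 = 3.75 m; q_3 = 0.33 × 0.68 × 3.75 = 0.8415 m³/s
w_4 = (12.6 − 4.2)/2 = 4.2 m; q_4 = 0.39 × 0.92 × 4.2 = 1.507 m³/s
w_5 = (15.2 − 9.4)/2 = 2.9 m; q_5 = 0.31 × 0.90 × 2.9 = 0.8091 m³/s
w_6 = (19.5 − 12.6)/2 = 3.45 m; q_6 = 0.34 × 1.02 × 3.45 = 1.196 m³/s
w_7 = (27.7 − 15.2)/2 = 6.25 m; q_7 = 0.47 × 1.12 × 6.25 = 3.290 m³/s
Stations 1, 8 contribute zero (depth or velocity is 0).
Q = Σ qᵢ = 8.056 m³/s

8.06 m³/s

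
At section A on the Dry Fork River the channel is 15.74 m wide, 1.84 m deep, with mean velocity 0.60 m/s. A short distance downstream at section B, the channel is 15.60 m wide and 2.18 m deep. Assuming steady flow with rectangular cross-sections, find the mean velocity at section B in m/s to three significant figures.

Q = A₁V₁ = (15.74×1.84) × 0.60 = 17.38 m³/s
A₂ = 15.60 × 2.18 = 34.01 m²
V₂ = Q/A₂ = 17.38/34.01 = 0.5110 m/s

0.511 m/s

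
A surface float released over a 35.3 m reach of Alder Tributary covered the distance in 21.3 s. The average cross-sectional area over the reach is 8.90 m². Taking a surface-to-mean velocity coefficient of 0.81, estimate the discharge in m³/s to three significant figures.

11.9 m³/s

v_surface = L / t̄ = 35.3 / 21.3 = 1.657 m/s
v_mean = 0.81 × 1.657 = 1.342 m/s
Q = A × v_mean = 8.90 × 1.342 = 11.95 m³/s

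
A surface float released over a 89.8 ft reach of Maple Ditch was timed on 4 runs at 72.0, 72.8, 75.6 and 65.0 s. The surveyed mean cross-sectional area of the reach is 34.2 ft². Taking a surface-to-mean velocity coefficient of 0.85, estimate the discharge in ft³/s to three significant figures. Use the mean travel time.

t̄ = (72.0 + 72.8 + 75.6 + 65.0) / 4 = 71.35 s
v_surface = L / t̄ = 89.8 / 71.35 = 1.259 ft/s
v_mean = 0.85 × 1.259 = 1.070 ft/s
Q = A × v_mean = 34.2 × 1.070 = 36.59 ft³/s

36.6 ft³/s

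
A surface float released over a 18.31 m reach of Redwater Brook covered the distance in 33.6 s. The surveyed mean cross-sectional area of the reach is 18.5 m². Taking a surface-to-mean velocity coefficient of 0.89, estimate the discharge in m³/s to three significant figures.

8.97 m³/s

v_surface = L / t̄ = 18.31 / 33.6 = 0.5449 m/s
v_mean = 0.89 × 0.5449 = 0.4850 m/s
Q = A × v_mean = 18.5 × 0.4850 = 8.972 m³/s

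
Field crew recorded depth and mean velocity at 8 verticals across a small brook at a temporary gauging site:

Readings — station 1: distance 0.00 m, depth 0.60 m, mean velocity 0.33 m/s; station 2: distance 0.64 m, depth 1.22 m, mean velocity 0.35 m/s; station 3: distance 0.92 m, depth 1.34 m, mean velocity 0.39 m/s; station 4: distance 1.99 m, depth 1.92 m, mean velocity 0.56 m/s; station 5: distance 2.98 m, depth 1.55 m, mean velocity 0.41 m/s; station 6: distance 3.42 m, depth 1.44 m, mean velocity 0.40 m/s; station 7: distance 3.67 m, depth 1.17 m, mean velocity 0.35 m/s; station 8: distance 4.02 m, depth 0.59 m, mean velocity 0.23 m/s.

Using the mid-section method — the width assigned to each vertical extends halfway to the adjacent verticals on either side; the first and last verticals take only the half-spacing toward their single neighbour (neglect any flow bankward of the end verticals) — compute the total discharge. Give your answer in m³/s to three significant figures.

w_1 = (0.64 − 0.00)/2 = 0.32 m; q_1 = 0.33 × 0.60 × 0.32 = 0.06336 m³/s
w_2 = (0.92 − 0.00)/2 = 0.46 m; q_2 = 0.35 × 1.22 × 0.46 = 0.1964 m³/s
w_3 = (1.99 − 0.64)/2 = 0.675 m; q_3 = 0.39 × 1.34 × 0.675 = 0.3528 m³/s
w_4 = (2.98 − 0.92)/2 = 1.03 m; q_4 = 0.56 × 1.92 × 1.03 = 1.107 m³/s
w_5 = (3.42 − 1.99)/2 = 0.715 m; q_5 = 0.41 × 1.55 × 0.715 = 0.4544 m³/s
w_6 = (3.67 − 2.98)/2 = 0.345 m; q_6 = 0.40 × 1.44 × 0.345 = 0.1987 m³/s
w_7 = (4.02 − 3.42)/2 = 0.3 m; q_7 = 0.35 × 1.17 × 0.3 = 0.1229 m³/s
w_8 = (4.02 − 3.67)/2 = 0.175 m; q_8 = 0.23 × 0.59 × 0.175 = 0.02375 m³/s
Q = Σ qᵢ = 2.520 m³/s

2.52 m³/s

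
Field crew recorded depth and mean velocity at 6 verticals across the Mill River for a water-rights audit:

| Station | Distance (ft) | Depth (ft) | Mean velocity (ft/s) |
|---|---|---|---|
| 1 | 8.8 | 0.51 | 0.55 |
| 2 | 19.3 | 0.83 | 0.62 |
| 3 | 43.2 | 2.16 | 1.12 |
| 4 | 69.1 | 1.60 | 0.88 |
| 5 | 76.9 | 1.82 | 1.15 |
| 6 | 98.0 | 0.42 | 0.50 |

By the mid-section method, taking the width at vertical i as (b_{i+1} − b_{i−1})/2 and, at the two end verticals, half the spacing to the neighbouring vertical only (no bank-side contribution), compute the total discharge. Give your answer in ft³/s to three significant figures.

127 ft³/s

w_1 = (19.3 − 8.8)/2 = 5.25 ft; q_1 = 0.55 × 0.51 × 5.25 = 1.473 ft³/s
w_2 = (43.2 − 8.8)/2 = 17.2 ft; q_2 = 0.62 × 0.83 × 17.2 = 8.851 ft³/s
w_3 = (69.1 − 19.3)/2 = 24.9 ft; q_3 = 1.12 × 2.16 × 24.9 = 60.24 ft³/s
w_4 = (76.9 − 43.2)/2 = 16.85 ft; q_4 = 0.88 × 1.60 × 16.85 = 23.72 ft³/s
w_5 = (98.0 − 69.1)/2 = 14.45 ft; q_5 = 1.15 × 1.82 × 14.45 = 30.24 ft³/s
w_6 = (98.0 − 76.9)/2 = 10.55 ft; q_6 = 0.50 × 0.42 × 10.55 = 2.216 ft³/s
Q = Σ qᵢ = 126.7 ft³/s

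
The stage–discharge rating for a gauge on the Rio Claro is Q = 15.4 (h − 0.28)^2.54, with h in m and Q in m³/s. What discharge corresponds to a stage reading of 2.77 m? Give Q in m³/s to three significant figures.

Q = 15.4 × (2.77 − 0.28)^2.54 = 15.4 × 2.49^2.54 = 156.3 m³/s

156 m³/s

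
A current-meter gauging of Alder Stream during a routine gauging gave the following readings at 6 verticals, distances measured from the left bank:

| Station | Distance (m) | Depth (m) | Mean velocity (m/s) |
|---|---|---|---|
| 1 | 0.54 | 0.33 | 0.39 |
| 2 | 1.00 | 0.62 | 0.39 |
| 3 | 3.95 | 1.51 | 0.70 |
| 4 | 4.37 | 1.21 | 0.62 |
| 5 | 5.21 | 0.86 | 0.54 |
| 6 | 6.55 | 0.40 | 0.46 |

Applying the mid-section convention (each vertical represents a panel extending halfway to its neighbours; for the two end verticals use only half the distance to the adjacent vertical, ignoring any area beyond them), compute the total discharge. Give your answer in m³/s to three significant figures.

w_1 = (1.00 − 0.54)/2 = 0.23 m; q_1 = 0.39 × 0.33 × 0.23 = 0.02960 m³/s
w_2 = (3.95 − 0.54)/2 = 1.705 m; q_2 = 0.39 × 0.62 × 1.705 = 0.4123 m³/s
w_3 = (4.37 − 1.00)/2 = 1.685 m; q_3 = 0.70 × 1.51 × 1.685 = 1.781 m³/s
w_4 = (5.21 − 3.95)/2 = 0.63 m; q_4 = 0.62 × 1.21 × 0.63 = 0.4726 m³/s
w_5 = (6.55 − 4.37)/2 = 1.09 m; q_5 = 0.54 × 0.86 × 1.09 = 0.5062 m³/s
w_6 = (6.55 − 5.21)/2 = 0.67 m; q_6 = 0.46 × 0.40 × 0.67 = 0.1233 m³/s
Q = Σ qᵢ = 3.325 m³/s

3.33 m³/s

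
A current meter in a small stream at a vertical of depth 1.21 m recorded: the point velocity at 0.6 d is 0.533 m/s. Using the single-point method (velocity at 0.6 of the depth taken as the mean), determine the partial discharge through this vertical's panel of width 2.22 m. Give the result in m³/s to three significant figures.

v̄ = v₀.₆ = 0.533 m/s
q = v̄ × d × w = 0.5330 × 1.21 × 2.22 = 1.432 m³/s

1.43 m³/s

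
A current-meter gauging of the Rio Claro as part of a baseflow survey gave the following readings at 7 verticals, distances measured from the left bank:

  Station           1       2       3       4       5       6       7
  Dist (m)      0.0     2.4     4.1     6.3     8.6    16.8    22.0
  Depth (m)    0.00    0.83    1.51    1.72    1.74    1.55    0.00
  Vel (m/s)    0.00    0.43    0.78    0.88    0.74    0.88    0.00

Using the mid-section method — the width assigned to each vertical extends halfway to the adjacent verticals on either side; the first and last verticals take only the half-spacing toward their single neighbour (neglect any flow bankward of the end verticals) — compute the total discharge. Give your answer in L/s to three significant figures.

w_2 = (4.1 − 0.0)/2 = 2.05 m; q_2 = 0.43 × 0.83 × 2.05 = 0.7316 m³/s
w_3 = (6.3 − 2.4)/2 = 1.95 m; q_3 = 0.78 × 1.51 × 1.95 = 2.297 m³/s
w_4 = (8.6 − 4.1)/2 = 2.25 m; q_4 = 0.88 × 1.72 × 2.25 = 3.406 m³/s
w_5 = (16.8 − 6.3)/2 = 5.25 m; q_5 = 0.74 × 1.74 × 5.25 = 6.760 m³/s
w_6 = (22.0 − 8.6)/2 = 6.7 m; q_6 = 0.88 × 1.55 × 6.7 = 9.139 m³/s
Stations 1, 7 contribute zero (depth or velocity is 0).
Q = Σ qᵢ = 22.33 m³/s
= 22.33 × 1000 = 22330 L/s

22300 L/s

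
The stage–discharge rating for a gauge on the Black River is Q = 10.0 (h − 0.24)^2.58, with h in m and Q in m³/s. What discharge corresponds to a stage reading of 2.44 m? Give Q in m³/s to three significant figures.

76.5 m³/s

Q = 10.0 × (2.44 − 0.24)^2.58 = 10.0 × 2.2^2.58 = 76.46 m³/s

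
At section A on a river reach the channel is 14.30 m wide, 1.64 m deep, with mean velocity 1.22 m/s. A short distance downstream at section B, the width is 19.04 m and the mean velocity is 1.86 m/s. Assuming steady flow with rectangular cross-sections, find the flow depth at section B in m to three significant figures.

Q = A₁V₁ = (14.30×1.64) × 1.22 = 28.61 m³/s
d₂ = Q/(b₂ V₂) = 28.61/(19.04×1.86) = 0.8079 m

0.808 m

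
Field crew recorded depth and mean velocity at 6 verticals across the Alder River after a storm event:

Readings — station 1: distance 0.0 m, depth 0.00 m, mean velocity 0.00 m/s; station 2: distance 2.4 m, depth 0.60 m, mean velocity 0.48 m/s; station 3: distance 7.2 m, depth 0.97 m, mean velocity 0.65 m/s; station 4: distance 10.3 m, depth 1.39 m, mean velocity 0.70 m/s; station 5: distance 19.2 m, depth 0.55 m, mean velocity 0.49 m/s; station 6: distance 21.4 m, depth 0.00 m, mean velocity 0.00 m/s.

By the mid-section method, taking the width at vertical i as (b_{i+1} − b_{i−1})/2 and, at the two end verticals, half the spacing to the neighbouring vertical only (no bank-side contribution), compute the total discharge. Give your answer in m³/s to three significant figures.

w_2 = (7.2 − 0.0)/2 = 3.6 m; q_2 = 0.48 × 0.60 × 3.6 = 1.037 m³/s
w_3 = (10.3 − 2.4)/2 = 3.95 m; q_3 = 0.65 × 0.97 × 3.95 = 2.490 m³/s
w_4 = (19.2 − 7.2)/2 = 6 m; q_4 = 0.70 × 1.39 × 6 = 5.838 m³/s
w_5 = (21.4 − 10.3)/2 = 5.55 m; q_5 = 0.49 × 0.55 × 5.55 = 1.496 m³/s
Stations 1, 6 contribute zero (depth or velocity is 0).
Q = Σ qᵢ = 10.86 m³/s

10.9 m³/s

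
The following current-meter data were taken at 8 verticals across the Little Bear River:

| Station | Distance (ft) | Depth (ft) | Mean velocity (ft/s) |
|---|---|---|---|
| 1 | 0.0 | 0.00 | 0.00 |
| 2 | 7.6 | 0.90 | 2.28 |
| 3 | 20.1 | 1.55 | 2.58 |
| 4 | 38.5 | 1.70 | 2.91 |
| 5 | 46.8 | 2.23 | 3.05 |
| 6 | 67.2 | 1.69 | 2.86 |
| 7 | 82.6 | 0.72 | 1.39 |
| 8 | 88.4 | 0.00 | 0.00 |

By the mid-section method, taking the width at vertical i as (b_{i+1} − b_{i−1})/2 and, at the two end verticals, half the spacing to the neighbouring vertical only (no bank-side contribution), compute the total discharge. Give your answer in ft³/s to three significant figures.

w_2 = (20.1 − 0.0)/2 = 10.05 ft; q_2 = 2.28 × 0.90 × 10.05 = 20.62 ft³/s
w_3 = (38.5 − 7.6)/2 = 15.45 ft; q_3 = 2.58 × 1.55 × 15.45 = 61.78 ft³/s
w_4 = (46.8 − 20.1)/2 = 13.35 ft; q_4 = 2.91 × 1.70 × 13.35 = 66.04 ft³/s
w_5 = (67.2 − 38.5)/2 = 14.35 ft; q_5 = 3.05 × 2.23 × 14.35 = 97.60 ft³/s
w_6 = (82.6 − 46.8)/2 = 17.9 ft; q_6 = 2.86 × 1.69 × 17.9 = 86.52 ft³/s
w_7 = (88.4 − 67.2)/2 = 10.6 ft; q_7 = 1.39 × 0.72 × 10.6 = 10.61 ft³/s
Stations 1, 8 contribute zero (depth or velocity is 0).
Q = Σ qᵢ = 343.2 ft³/s

343 ft³/s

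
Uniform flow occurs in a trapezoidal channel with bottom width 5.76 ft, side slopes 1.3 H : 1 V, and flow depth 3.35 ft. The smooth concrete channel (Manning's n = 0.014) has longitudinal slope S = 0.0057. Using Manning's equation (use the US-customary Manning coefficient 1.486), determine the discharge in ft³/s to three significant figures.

434 ft³/s

A = (b + z·y)·y = (5.76 + 1.3×3.35)×3.35 = 33.89 ft²
P = b + 2y√(1+z²) = 5.76 + 2×3.35×√(1+1.3²) = 16.75 ft
R = A/P = 33.89/16.75 = 2.023 ft
Q = (1.486/n)·A·R^(2/3)·S^(1/2) = (1.486/0.014) × 33.89 × 2.023^(2/3) × 0.0057^(1/2) = 434.4 ft³/s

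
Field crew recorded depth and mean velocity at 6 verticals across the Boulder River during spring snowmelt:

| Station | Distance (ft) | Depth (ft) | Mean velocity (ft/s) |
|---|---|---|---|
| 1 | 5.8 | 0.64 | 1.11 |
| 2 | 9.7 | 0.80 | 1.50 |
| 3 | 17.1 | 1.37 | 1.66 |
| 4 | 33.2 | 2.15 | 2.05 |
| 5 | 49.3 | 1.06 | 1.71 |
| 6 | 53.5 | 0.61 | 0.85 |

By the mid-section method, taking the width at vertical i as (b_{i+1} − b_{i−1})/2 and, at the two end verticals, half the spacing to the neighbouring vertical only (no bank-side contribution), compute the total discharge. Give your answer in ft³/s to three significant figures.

w_1 = (9.7 − 5.8)/2 = 1.95 ft; q_1 = 1.11 × 0.64 × 1.95 = 1.385 ft³/s
w_2 = (17.1 − 5.8)/2 = 5.65 ft; q_2 = 1.50 × 0.80 × 5.65 = 6.780 ft³/s
w_3 = (33.2 − 9.7)/2 = 11.75 ft; q_3 = 1.66 × 1.37 × 11.75 = 26.72 ft³/s
w_4 = (49.3 − 17.1)/2 = 16.1 ft; q_4 = 2.05 × 2.15 × 16.1 = 70.96 ft³/s
w_5 = (53.5 − 33.2)/2 = 10.15 ft; q_5 = 1.71 × 1.06 × 10.15 = 18.40 ft³/s
w_6 = (53.5 − 49.3)/2 = 2.1 ft; q_6 = 0.85 × 0.61 × 2.1 = 1.089 ft³/s
Q = Σ qᵢ = 125.3 ft³/s

125 ft³/s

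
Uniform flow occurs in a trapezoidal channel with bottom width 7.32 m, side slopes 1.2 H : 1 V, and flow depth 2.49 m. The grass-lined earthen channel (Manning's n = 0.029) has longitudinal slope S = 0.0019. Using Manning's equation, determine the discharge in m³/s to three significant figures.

A = (b + z·y)·y = (7.32 + 1.2×2.49)×2.49 = 25.67 m²
P = b + 2y√(1+z²) = 7.32 + 2×2.49×√(1+1.2²) = 15.10 m
R = A/P = 25.67/15.10 = 1.700 m
Q = (1/n)·A·R^(2/3)·S^(1/2) = (1/0.029) × 25.67 × 1.700^(2/3) × 0.0019^(1/2) = 54.95 m³/s

55.0 m³/s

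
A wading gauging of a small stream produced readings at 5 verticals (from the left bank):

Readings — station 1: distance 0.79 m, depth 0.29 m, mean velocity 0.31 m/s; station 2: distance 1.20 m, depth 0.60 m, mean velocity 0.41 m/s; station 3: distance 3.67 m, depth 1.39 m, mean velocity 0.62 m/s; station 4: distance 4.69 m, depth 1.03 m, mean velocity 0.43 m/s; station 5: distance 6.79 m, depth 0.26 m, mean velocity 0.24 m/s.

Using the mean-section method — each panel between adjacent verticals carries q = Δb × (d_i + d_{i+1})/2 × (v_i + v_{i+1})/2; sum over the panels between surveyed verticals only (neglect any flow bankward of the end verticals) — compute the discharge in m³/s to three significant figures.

2.43 m³/s

Panel 1-2: Δb = 0.41 m, d̄ = (0.29+0.60)/2 = 0.445, v̄ = (0.31+0.41)/2 = 0.36 → q = 0.41×0.445×0.36 = 0.06568 m³/s
Panel 2-3: Δb = 2.47 m, d̄ = (0.60+1.39)/2 = 0.995, v̄ = (0.41+0.62)/2 = 0.515 → q = 2.47×0.995×0.515 = 1.266 m³/s
Panel 3-4: Δb = 1.02 m, d̄ = (1.39+1.03)/2 = 1.21, v̄ = (0.62+0.43)/2 = 0.525 → q = 1.02×1.21×0.525 = 0.6480 m³/s
Panel 4-5: Δb = 2.1 m, d̄ = (1.03+0.26)/2 = 0.645, v̄ = (0.43+0.24)/2 = 0.335 → q = 2.1×0.645×0.335 = 0.4538 m³/s
Q = Σ q = 2.433 m³/s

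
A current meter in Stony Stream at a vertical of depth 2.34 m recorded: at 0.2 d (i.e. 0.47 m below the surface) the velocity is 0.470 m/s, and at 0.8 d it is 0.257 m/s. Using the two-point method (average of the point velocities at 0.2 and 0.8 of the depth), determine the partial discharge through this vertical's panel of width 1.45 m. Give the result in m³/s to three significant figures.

v̄ = (0.470 + 0.257) / 2 = 0.3635 m/s
q = v̄ × d × w = 0.3635 × 2.34 × 1.45 = 1.233 m³/s

1.23 m³/s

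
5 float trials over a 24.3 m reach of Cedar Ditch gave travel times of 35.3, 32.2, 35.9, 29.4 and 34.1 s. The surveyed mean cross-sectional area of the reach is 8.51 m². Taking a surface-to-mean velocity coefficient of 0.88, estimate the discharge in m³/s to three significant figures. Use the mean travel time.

5.45 m³/s

t̄ = (35.3 + 32.2 + 35.9 + 29.4 + 34.1) / 5 = 33.38 s
v_surface = L / t̄ = 24.3 / 33.38 = 0.7280 m/s
v_mean = 0.88 × 0.7280 = 0.6406 m/s
Q = A × v_mean = 8.51 × 0.6406 = 5.452 m³/s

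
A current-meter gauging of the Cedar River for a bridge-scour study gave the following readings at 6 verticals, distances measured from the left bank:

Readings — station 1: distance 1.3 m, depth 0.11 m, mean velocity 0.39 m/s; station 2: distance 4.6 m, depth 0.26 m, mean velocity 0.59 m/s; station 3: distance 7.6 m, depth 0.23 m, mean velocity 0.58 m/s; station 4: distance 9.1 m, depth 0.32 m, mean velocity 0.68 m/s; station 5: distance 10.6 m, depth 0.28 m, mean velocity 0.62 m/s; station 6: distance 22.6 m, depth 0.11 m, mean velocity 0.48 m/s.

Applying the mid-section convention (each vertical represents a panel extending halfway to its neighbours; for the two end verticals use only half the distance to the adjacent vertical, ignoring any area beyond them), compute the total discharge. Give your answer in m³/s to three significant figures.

w_1 = (4.6 − 1.3)/2 = 1.65 m; q_1 = 0.39 × 0.11 × 1.65 = 0.07079 m³/s
w_2 = (7.6 − 1.3)/2 = 3.15 m; q_2 = 0.59 × 0.26 × 3.15 = 0.4832 m³/s
w_3 = (9.1 − 4.6)/2 = 2.25 m; q_3 = 0.58 × 0.23 × 2.25 = 0.3002 m³/s
w_4 = (10.6 − 7.6)/2 = 1.5 m; q_4 = 0.68 × 0.32 × 1.5 = 0.3264 m³/s
w_5 = (22.6 − 9.1)/2 = 6.75 m; q_5 = 0.62 × 0.28 × 6.75 = 1.172 m³/s
w_6 = (22.6 − 10.6)/2 = 6 m; q_6 = 0.48 × 0.11 × 6 = 0.3168 m³/s
Q = Σ qᵢ = 2.669 m³/s

2.67 m³/s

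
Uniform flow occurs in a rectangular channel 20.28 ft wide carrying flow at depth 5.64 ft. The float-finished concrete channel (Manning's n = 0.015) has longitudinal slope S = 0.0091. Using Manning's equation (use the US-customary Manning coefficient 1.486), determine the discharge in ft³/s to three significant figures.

A = b·y = 20.28 × 5.64 = 114.4 ft²
P = b + 2y = 20.28 + 2×5.64 = 31.56 ft
R = A/P = 114.4/31.56 = 3.624 ft
Q = (1.486/n)·A·R^(2/3)·S^(1/2) = (1.486/0.015) × 114.4 × 3.624^(2/3) × 0.0091^(1/2) = 2550 ft³/s

2550 ft³/s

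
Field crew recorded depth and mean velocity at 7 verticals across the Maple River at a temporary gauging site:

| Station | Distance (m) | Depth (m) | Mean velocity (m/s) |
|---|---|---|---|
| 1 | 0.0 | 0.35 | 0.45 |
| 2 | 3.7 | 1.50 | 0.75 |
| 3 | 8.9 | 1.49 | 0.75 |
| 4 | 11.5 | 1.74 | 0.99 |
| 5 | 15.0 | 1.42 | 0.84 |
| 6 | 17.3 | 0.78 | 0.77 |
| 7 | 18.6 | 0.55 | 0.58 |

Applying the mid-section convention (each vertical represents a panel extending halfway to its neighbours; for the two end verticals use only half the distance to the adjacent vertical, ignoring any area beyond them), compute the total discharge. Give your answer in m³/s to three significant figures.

w_1 = (3.7 − 0.0)/2 = 1.85 m; q_1 = 0.45 × 0.35 × 1.85 = 0.2914 m³/s
w_2 = (8.9 − 0.0)/2 = 4.45 m; q_2 = 0.75 × 1.50 × 4.45 = 5.006 m³/s
w_3 = (11.5 − 3.7)/2 = 3.9 m; q_3 = 0.75 × 1.49 × 3.9 = 4.358 m³/s
w_4 = (15.0 − 8.9)/2 = 3.05 m; q_4 = 0.99 × 1.74 × 3.05 = 5.254 m³/s
w_5 = (17.3 − 11.5)/2 = 2.9 m; q_5 = 0.84 × 1.42 × 2.9 = 3.459 m³/s
w_6 = (18.6 − 15.0)/2 = 1.8 m; q_6 = 0.77 × 0.78 × 1.8 = 1.081 m³/s
w_7 = (18.6 − 17.3)/2 = 0.65 m; q_7 = 0.58 × 0.55 × 0.65 = 0.2074 m³/s
Q = Σ qᵢ = 19.66 m³/s

19.7 m³/s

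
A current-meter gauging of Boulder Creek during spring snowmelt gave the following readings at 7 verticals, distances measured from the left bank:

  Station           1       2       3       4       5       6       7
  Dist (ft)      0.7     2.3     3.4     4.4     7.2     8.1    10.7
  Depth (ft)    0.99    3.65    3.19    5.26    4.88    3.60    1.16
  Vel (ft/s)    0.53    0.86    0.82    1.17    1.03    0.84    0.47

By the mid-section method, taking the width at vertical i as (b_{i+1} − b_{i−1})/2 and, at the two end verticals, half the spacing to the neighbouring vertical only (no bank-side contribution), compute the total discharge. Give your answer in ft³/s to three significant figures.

w_1 = (2.3 − 0.7)/2 = 0.8 ft; q_1 = 0.53 × 0.99 × 0.8 = 0.4198 ft³/s
w_2 = (3.4 − 0.7)/2 = 1.35 ft; q_2 = 0.86 × 3.65 × 1.35 = 4.238 ft³/s
w_3 = (4.4 − 2.3)/2 = 1.05 ft; q_3 = 0.82 × 3.19 × 1.05 = 2.747 ft³/s
w_4 = (7.2 − 3.4)/2 = 1.9 ft; q_4 = 1.17 × 5.26 × 1.9 = 11.69 ft³/s
w_5 = (8.1 − 4.4)/2 = 1.85 ft; q_5 = 1.03 × 4.88 × 1.85 = 9.299 ft³/s
w_6 = (10.7 − 7.2)/2 = 1.75 ft; q_6 = 0.84 × 3.60 × 1.75 = 5.292 ft³/s
w_7 = (10.7 − 8.1)/2 = 1.3 ft; q_7 = 0.47 × 1.16 × 1.3 = 0.7088 ft³/s
Q = Σ qᵢ = 34.40 ft³/s

34.4 ft³/s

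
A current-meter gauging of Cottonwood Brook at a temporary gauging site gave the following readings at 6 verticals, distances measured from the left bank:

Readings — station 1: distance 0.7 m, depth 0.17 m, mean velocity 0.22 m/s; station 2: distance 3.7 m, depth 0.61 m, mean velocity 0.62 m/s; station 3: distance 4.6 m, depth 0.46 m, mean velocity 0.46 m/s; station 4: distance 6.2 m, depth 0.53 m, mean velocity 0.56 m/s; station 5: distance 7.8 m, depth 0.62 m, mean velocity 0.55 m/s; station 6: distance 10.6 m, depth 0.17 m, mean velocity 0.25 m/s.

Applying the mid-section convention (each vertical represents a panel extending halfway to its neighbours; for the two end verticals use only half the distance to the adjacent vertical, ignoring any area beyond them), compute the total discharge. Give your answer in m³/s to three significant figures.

2.34 m³/s

w_1 = (3.7 − 0.7)/2 = 1.5 m; q_1 = 0.22 × 0.17 × 1.5 = 0.05610 m³/s
w_2 = (4.6 − 0.7)/2 = 1.95 m; q_2 = 0.62 × 0.61 × 1.95 = 0.7375 m³/s
w_3 = (6.2 − 3.7)/2 = 1.25 m; q_3 = 0.46 × 0.46 × 1.25 = 0.2645 m³/s
w_4 = (7.8 − 4.6)/2 = 1.6 m; q_4 = 0.56 × 0.53 × 1.6 = 0.4749 m³/s
w_5 = (10.6 − 6.2)/2 = 2.2 m; q_5 = 0.55 × 0.62 × 2.2 = 0.7502 m³/s
w_6 = (10.6 − 7.8)/2 = 1.4 m; q_6 = 0.25 × 0.17 × 1.4 = 0.05950 m³/s
Q = Σ qᵢ = 2.343 m³/s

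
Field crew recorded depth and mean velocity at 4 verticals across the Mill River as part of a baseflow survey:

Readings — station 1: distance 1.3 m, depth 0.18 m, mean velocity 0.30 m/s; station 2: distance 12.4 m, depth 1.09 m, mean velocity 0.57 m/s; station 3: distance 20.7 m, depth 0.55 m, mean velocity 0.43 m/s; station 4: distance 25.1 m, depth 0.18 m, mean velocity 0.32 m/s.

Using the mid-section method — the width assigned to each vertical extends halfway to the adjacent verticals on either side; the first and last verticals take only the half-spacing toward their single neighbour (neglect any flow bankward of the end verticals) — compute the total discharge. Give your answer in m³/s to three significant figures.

w_1 = (12.4 − 1.3)/2 = 5.55 m; q_1 = 0.30 × 0.18 × 5.55 = 0.2997 m³/s
w_2 = (20.7 − 1.3)/2 = 9.7 m; q_2 = 0.57 × 1.09 × 9.7 = 6.027 m³/s
w_3 = (25.1 − 12.4)/2 = 6.35 m; q_3 = 0.43 × 0.55 × 6.35 = 1.502 m³/s
w_4 = (25.1 − 20.7)/2 = 2.2 m; q_4 = 0.32 × 0.18 × 2.2 = 0.1267 m³/s
Q = Σ qᵢ = 7.955 m³/s

7.95 m³/s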